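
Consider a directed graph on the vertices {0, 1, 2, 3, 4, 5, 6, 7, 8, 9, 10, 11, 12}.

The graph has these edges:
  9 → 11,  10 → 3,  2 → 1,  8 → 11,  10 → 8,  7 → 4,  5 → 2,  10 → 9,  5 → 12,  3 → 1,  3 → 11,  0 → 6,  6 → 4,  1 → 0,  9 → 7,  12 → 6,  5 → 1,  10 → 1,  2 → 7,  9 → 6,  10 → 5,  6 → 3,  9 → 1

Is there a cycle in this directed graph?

Yes

DFS with white/gray/black marking, starting from 0:
0 gray
  6 gray
    3 gray
      11 gray
      11 black
      1 gray
        1→0: 0 is gray → back edge
Back edge found, so a cycle exists: 0 → 6 → 3 → 1 → 0.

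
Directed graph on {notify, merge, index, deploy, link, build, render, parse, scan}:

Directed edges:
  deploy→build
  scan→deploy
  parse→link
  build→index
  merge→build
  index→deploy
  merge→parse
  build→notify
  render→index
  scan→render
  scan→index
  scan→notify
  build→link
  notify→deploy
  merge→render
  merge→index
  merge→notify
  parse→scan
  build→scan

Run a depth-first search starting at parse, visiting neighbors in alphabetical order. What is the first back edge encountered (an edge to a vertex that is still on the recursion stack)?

index->deploy

DFS from parse (visiting neighbors in alphabetical order); mark gray on enter, black on exit:
parse gray
  link gray
  link black
  scan gray
    deploy gray
      build gray
        index gray
          index→deploy: deploy is gray → back edge
First back edge: index → deploy.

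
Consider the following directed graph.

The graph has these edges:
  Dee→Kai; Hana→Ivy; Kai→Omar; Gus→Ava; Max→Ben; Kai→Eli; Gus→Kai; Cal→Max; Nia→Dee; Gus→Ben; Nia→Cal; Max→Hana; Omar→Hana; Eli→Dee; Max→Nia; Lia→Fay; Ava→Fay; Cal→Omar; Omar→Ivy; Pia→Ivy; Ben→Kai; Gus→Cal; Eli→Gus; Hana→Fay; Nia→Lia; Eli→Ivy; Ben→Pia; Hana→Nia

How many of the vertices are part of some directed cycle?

10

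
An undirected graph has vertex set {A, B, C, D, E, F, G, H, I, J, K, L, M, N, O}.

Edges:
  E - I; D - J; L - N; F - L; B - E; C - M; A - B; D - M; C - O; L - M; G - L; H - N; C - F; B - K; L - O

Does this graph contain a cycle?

Yes

DFS, tracking each vertex's parent; an edge to a visited non-parent vertex closes a cycle.
Start from C:
visit C (parent –)
  visit M (parent C)
    M–C: parent, skip
    visit D (parent M)
      visit J (parent D)
        J–D: parent, skip
      D–M: parent, skip
    visit L (parent M)
      visit G (parent L)
        G–L: parent, skip
      L–M: parent, skip
      visit F (parent L)
        F–C: C visited and ≠ parent → cycle
Cycle: C – M – L – F – C.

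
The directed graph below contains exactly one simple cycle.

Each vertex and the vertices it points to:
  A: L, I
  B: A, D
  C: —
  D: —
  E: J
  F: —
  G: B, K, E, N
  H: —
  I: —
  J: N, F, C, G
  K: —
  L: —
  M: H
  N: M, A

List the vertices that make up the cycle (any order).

E, G, J

DFS with gray/black marking from J:
J gray
  N gray
    M gray
      H gray
      H black
    M black
    A gray
      L gray
      L black
      I gray
      I black
    A black
  N black
  F gray
  F black
  C gray
  C black
  G gray
    B gray
      B→A: A black — skip
      D gray
      D black
    B black
    K gray
    K black
    E gray
      E→J: J is gray → back edge
Back edge closes the cycle J → G → E → J; its vertices are {E, G, J}.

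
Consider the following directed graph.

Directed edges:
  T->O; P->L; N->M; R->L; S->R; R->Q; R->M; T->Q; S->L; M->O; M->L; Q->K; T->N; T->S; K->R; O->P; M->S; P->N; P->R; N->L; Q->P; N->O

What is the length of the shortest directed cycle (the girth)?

3

For each vertex v, BFS finds the shortest path from v back to v.
The shortest such closed walk is O → P → N → O, length 3.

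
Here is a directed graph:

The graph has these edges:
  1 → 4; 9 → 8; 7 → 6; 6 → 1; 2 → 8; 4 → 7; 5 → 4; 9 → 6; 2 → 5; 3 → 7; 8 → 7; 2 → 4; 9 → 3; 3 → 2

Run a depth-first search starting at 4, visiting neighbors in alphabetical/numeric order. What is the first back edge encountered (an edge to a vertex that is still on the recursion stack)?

DFS from 4 (visiting neighbors in alphabetical/numeric order); mark gray on enter, black on exit:
4 gray
  7 gray
    6 gray
      1 gray
        1→4: 4 is gray → back edge
First back edge: 1 → 4.

1→4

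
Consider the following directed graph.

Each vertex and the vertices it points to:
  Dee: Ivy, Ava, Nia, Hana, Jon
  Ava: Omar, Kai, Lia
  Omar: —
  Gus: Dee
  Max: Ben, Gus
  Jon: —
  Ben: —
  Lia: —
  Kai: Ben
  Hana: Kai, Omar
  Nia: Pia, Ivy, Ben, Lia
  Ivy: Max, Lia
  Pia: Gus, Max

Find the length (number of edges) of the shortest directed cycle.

4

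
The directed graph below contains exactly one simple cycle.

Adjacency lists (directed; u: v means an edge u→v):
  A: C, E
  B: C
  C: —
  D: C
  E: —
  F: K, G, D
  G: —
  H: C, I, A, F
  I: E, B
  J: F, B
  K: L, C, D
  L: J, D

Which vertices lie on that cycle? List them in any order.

DFS with gray/black marking from F:
F gray
  K gray
    L gray
      J gray
        J→F: F is gray → back edge
Back edge closes the cycle F → K → L → J → F; its vertices are {F, J, K, L}.

F, J, K, L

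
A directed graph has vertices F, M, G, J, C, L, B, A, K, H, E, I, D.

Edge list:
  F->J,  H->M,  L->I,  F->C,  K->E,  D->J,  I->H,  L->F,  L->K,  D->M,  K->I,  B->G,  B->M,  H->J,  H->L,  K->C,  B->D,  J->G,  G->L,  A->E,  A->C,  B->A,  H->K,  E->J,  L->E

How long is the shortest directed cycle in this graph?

For each vertex v, BFS finds the shortest path from v back to v.
The shortest such closed walk is L → I → H → L, length 3.

3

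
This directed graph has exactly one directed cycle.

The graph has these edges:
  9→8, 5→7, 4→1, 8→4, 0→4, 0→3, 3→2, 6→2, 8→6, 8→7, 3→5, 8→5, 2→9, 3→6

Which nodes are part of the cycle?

DFS with gray/black marking from 2:
2 gray
  9 gray
    8 gray
      7 gray
      7 black
      5 gray
        5→7: 7 black — skip
      5 black
      6 gray
        6→2: 2 is gray → back edge
Back edge closes the cycle 2 → 9 → 8 → 6 → 2; its vertices are {2, 6, 8, 9}.

2, 6, 8, 9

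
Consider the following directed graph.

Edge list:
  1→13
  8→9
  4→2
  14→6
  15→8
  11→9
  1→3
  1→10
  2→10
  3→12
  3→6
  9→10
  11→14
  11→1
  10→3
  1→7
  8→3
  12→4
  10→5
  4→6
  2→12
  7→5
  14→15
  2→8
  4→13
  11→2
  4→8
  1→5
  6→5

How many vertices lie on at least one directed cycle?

A vertex is on a directed cycle iff it belongs to a strongly connected component of size ≥ 2 (or has a self-loop).
The vertices on cycles are {2, 3, 4, 8, 9, 10, 12} — 7 in total.

7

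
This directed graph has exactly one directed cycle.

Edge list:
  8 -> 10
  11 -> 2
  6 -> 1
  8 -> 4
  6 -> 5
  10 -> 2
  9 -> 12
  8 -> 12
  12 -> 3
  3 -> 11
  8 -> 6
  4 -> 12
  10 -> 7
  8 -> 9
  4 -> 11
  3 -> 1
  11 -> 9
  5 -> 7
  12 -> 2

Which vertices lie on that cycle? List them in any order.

3, 9, 11, 12

DFS with gray/black marking from 9:
9 gray
  12 gray
    2 gray
    2 black
    3 gray
      1 gray
      1 black
      11 gray
        11→2: 2 black — skip
        11→9: 9 is gray → back edge
Back edge closes the cycle 9 → 12 → 3 → 11 → 9; its vertices are {3, 9, 11, 12}.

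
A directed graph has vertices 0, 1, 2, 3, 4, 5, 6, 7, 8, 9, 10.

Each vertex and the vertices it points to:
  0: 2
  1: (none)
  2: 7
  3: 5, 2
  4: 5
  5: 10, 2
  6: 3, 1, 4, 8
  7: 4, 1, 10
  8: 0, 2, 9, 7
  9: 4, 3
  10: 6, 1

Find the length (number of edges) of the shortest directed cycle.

4

For each vertex v, BFS finds the shortest path from v back to v.
The shortest such closed walk is 8 → 7 → 10 → 6 → 8, length 4.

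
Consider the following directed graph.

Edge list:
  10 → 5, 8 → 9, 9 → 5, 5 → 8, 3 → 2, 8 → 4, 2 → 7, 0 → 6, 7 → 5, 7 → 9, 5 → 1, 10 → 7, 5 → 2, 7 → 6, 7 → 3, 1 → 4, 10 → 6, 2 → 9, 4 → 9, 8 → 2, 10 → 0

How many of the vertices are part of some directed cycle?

A vertex is on a directed cycle iff it belongs to a strongly connected component of size ≥ 2 (or has a self-loop).
The vertices on cycles are {1, 2, 3, 4, 5, 7, 8, 9} — 8 in total.

8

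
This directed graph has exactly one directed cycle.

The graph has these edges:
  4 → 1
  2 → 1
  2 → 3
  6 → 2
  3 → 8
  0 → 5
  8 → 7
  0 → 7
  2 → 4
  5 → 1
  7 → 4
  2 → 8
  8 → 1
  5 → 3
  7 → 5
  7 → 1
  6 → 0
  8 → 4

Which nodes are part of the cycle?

3, 5, 7, 8

DFS with gray/black marking from 3:
3 gray
  8 gray
    7 gray
      4 gray
        1 gray
        1 black
      4 black
      7→1: 1 black — skip
      5 gray
        5→3: 3 is gray → back edge
Back edge closes the cycle 3 → 8 → 7 → 5 → 3; its vertices are {3, 5, 7, 8}.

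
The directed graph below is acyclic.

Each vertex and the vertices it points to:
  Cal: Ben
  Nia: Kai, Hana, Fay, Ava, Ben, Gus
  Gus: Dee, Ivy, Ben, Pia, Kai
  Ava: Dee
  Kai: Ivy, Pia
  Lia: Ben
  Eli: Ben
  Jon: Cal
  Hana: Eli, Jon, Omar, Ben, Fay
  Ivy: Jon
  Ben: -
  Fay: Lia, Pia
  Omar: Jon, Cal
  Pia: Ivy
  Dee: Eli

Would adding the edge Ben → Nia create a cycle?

Yes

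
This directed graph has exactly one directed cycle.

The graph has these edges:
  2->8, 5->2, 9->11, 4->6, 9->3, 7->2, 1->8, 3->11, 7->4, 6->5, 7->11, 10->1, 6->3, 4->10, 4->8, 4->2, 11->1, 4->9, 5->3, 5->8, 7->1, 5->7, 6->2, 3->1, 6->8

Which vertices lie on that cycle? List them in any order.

4, 5, 6, 7

DFS with gray/black marking from 6:
6 gray
  5 gray
    8 gray
    8 black
    3 gray
      1 gray
        1→8: 8 black — skip
      1 black
      11 gray
        11→1: 1 black — skip
      11 black
    3 black
    7 gray
      7→1: 1 black — skip
      7→11: 11 black — skip
      4 gray
        2 gray
          2→8: 8 black — skip
        2 black
        4→6: 6 is gray → back edge
Back edge closes the cycle 6 → 5 → 7 → 4 → 6; its vertices are {4, 5, 6, 7}.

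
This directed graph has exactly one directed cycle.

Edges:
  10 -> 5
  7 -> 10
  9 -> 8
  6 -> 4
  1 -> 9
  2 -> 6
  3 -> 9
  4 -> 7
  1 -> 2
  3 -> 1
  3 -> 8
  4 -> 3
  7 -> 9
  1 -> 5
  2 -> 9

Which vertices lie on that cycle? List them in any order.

1, 2, 3, 4, 6

DFS with gray/black marking from 4:
4 gray
  3 gray
    8 gray
    8 black
    9 gray
      9→8: 8 black — skip
    9 black
    1 gray
      1→9: 9 black — skip
      2 gray
        6 gray
          6→4: 4 is gray → back edge
Back edge closes the cycle 4 → 3 → 1 → 2 → 6 → 4; its vertices are {1, 2, 3, 4, 6}.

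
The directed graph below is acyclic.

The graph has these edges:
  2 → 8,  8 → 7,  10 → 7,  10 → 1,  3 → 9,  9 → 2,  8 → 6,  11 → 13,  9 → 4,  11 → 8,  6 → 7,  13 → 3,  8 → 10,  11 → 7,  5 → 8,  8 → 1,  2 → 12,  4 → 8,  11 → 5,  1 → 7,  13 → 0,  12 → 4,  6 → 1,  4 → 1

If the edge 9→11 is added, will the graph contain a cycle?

Yes

Adding 9→11 creates a cycle iff 11 can already reach 9.
Path from 11: 11 → 13 → 3 → 9.
So 11 → … → 9 → 11 is a cycle.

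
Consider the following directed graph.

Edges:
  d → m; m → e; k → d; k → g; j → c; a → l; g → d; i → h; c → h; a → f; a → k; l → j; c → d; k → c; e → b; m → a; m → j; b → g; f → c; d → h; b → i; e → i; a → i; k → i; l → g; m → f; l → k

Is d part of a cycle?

d is on a cycle iff d can reach itself via ≥1 edge.
d → m → f → c → d — yes.

Yes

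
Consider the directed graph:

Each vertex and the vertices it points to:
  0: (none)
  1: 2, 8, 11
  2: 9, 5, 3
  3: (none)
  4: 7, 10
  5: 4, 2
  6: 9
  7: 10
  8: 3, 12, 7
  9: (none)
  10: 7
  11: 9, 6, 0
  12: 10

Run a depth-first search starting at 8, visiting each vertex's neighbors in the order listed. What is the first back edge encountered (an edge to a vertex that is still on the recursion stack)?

7→10

DFS from 8 (visiting each vertex's neighbors in the order listed); mark gray on enter, black on exit:
8 gray
  3 gray
  3 black
  12 gray
    10 gray
      7 gray
        7→10: 10 is gray → back edge
First back edge: 7 → 10.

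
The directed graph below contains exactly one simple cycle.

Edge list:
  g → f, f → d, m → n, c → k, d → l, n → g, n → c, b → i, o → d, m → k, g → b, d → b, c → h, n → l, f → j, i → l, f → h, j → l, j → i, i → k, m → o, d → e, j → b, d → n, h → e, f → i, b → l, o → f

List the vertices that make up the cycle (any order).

DFS with gray/black marking from n:
n gray
  g gray
    b gray
      l gray
      l black
      i gray
        i→l: l black — skip
        k gray
        k black
      i black
    b black
    f gray
      f→i: i black — skip
      d gray
        d→n: n is gray → back edge
Back edge closes the cycle n → g → f → d → n; its vertices are {d, f, g, n}.

d, f, g, n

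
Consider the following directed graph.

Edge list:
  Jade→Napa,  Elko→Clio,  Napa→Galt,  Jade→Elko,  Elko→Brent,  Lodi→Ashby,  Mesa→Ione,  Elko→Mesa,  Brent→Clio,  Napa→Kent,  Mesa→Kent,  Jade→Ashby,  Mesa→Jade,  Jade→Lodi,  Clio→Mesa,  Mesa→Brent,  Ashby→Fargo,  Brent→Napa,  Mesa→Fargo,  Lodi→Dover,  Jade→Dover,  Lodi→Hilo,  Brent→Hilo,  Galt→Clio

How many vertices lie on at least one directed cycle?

7

A vertex is on a directed cycle iff it belongs to a strongly connected component of size ≥ 2 (or has a self-loop).
The vertices on cycles are {Clio, Elko, Galt, Jade, Mesa, Napa, Brent} — 7 in total.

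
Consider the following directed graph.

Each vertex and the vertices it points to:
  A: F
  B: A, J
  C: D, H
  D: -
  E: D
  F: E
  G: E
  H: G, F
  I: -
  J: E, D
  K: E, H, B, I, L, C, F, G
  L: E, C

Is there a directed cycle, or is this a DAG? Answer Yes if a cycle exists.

No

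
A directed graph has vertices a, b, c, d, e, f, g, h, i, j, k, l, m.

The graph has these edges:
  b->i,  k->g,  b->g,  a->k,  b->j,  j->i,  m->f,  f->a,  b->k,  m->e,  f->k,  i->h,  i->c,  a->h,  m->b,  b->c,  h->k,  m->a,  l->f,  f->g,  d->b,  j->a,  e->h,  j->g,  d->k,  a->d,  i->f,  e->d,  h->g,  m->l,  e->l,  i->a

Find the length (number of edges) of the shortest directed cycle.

For each vertex v, BFS finds the shortest path from v back to v.
The shortest such closed walk is b → j → a → d → b, length 4.

4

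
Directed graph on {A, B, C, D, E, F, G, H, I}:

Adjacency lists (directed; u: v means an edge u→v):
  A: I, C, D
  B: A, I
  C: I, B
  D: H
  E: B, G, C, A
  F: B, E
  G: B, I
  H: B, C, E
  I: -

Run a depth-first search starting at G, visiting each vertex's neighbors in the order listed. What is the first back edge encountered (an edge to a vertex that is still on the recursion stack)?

C->B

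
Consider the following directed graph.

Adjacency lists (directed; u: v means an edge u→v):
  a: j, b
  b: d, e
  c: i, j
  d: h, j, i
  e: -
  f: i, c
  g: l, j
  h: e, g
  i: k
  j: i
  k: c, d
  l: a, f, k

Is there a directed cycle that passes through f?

f is on a cycle iff f can reach itself via ≥1 edge.
f → i → k → d → h → g → l → f — yes.

Yes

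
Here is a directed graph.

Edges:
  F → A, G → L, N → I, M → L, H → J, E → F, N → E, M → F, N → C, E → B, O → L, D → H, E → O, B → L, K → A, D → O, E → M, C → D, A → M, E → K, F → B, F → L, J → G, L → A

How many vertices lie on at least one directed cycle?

A vertex is on a directed cycle iff it belongs to a strongly connected component of size ≥ 2 (or has a self-loop).
The vertices on cycles are {A, B, F, L, M} — 5 in total.

5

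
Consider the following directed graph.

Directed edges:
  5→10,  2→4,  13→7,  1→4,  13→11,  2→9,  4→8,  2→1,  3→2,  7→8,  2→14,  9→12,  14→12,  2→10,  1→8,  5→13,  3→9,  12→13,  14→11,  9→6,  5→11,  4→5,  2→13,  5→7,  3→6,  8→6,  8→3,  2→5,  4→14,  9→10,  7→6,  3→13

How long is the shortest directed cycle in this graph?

4

For each vertex v, BFS finds the shortest path from v back to v.
The shortest such closed walk is 3 → 13 → 7 → 8 → 3, length 4.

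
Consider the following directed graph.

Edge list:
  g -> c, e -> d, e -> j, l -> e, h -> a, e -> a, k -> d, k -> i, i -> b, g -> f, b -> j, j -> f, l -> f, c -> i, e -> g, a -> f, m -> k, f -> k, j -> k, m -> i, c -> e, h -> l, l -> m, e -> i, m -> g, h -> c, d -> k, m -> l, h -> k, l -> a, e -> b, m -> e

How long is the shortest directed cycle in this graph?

2

For each vertex v, BFS finds the shortest path from v back to v.
The shortest such closed walk is l → m → l, length 2.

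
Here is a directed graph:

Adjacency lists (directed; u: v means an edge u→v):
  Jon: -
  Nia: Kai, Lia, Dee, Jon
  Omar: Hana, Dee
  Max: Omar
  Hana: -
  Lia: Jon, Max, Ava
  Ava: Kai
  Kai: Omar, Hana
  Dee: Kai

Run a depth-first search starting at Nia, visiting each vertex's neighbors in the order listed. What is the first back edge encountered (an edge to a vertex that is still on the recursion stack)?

Dee->Kai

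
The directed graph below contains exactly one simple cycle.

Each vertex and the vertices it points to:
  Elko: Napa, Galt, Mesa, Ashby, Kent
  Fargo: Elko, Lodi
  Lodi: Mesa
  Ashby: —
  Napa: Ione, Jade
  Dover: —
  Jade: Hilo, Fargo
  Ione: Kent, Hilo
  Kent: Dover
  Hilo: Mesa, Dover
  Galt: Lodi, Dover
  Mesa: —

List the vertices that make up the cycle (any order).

DFS with gray/black marking from Elko:
Elko gray
  Napa gray
    Ione gray
      Kent gray
        Dover gray
        Dover black
      Kent black
      Hilo gray
        Mesa gray
        Mesa black
        Hilo→Dover: Dover black — skip
      Hilo black
    Ione black
    Jade gray
      Jade→Hilo: Hilo black — skip
      Fargo gray
        Fargo→Elko: Elko is gray → back edge
Back edge closes the cycle Elko → Napa → Jade → Fargo → Elko; its vertices are {Elko, Jade, Napa, Fargo}.

Elko, Jade, Napa, Fargo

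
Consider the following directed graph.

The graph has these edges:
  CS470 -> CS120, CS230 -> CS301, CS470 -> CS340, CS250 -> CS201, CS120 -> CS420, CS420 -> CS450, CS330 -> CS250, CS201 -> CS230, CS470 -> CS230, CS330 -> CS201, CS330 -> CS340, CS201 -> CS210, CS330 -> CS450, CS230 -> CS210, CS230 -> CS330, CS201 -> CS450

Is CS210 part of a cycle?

No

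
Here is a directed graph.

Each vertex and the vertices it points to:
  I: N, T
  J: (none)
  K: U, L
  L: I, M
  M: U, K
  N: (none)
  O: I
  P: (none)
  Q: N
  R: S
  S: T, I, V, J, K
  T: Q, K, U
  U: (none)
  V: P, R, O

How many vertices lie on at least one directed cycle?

A vertex is on a directed cycle iff it belongs to a strongly connected component of size ≥ 2 (or has a self-loop).
The vertices on cycles are {I, K, L, M, R, S, T, V} — 8 in total.

8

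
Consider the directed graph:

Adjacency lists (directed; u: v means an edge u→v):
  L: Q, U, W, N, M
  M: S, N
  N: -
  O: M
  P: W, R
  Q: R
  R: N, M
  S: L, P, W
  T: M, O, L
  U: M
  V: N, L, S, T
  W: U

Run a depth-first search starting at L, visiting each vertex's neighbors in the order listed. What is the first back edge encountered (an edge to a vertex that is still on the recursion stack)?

S->L

DFS from L (visiting each vertex's neighbors in the order listed); mark gray on enter, black on exit:
L gray
  Q gray
    R gray
      N gray
      N black
      M gray
        S gray
          S→L: L is gray → back edge
First back edge: S → L.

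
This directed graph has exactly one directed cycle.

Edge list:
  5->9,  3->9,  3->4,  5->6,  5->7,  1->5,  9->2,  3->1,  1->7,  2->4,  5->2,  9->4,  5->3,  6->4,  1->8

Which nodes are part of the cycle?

DFS with gray/black marking from 3:
3 gray
  1 gray
    5 gray
      9 gray
        2 gray
          4 gray
          4 black
        2 black
        9→4: 4 black — skip
      9 black
      5→2: 2 black — skip
      5→3: 3 is gray → back edge
Back edge closes the cycle 3 → 1 → 5 → 3; its vertices are {1, 3, 5}.

1, 3, 5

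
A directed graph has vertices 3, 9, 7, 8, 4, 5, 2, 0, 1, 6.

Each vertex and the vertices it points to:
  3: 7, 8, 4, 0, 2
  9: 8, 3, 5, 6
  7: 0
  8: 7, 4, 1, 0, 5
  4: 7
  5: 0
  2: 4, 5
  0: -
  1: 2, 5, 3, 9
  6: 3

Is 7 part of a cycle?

7 lies on a cycle iff there is a path from 7 back to itself.
Exploring from 7, it never reaches itself; equivalently, its strongly connected component is a singleton.

No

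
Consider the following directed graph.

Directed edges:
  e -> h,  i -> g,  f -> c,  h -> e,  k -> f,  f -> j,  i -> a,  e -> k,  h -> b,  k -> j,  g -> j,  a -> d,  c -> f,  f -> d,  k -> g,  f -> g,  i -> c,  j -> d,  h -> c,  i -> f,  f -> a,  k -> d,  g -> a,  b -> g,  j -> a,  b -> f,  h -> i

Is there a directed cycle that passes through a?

No

a lies on a cycle iff there is a path from a back to itself.
Exploring from a, it never reaches itself; equivalently, its strongly connected component is a singleton.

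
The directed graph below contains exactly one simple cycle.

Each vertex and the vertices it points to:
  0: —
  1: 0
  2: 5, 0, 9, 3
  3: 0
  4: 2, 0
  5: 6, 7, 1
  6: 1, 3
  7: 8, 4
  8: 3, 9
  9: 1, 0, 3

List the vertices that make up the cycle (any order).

2, 4, 5, 7

DFS with gray/black marking from 5:
5 gray
  6 gray
    1 gray
      0 gray
      0 black
    1 black
    3 gray
      3→0: 0 black — skip
    3 black
  6 black
  7 gray
    8 gray
      8→3: 3 black — skip
      9 gray
        9→1: 1 black — skip
        9→0: 0 black — skip
        9→3: 3 black — skip
      9 black
    8 black
    4 gray
      2 gray
        2→5: 5 is gray → back edge
Back edge closes the cycle 5 → 7 → 4 → 2 → 5; its vertices are {2, 4, 5, 7}.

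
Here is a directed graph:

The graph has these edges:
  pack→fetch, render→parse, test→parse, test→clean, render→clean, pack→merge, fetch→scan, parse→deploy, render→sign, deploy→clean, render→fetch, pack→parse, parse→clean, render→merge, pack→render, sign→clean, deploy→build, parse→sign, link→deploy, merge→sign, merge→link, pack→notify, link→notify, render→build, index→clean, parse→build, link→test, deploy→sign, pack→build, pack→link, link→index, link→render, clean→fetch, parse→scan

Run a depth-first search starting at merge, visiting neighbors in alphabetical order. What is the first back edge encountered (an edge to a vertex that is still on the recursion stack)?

render->merge

DFS from merge (visiting neighbors in alphabetical order); mark gray on enter, black on exit:
merge gray
  link gray
    deploy gray
      build gray
      build black
      clean gray
        fetch gray
          scan gray
          scan black
        fetch black
      clean black
      sign gray
        sign→clean: clean black — skip
      sign black
    deploy black
    index gray
      index→clean: clean black — skip
    index black
    notify gray
    notify black
    render gray
      render→build: build black — skip
      render→clean: clean black — skip
      render→fetch: fetch black — skip
      render→merge: merge is gray → back edge
First back edge: render → merge.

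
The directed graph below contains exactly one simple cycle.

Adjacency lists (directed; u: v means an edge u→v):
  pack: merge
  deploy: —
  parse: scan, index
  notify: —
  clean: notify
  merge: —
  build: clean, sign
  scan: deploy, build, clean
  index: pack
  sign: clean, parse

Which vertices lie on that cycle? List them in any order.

scan, sign, build, parse

DFS with gray/black marking from parse:
parse gray
  scan gray
    deploy gray
    deploy black
    build gray
      clean gray
        notify gray
        notify black
      clean black
      sign gray
        sign→clean: clean black — skip
        sign→parse: parse is gray → back edge
Back edge closes the cycle parse → scan → build → sign → parse; its vertices are {scan, sign, build, parse}.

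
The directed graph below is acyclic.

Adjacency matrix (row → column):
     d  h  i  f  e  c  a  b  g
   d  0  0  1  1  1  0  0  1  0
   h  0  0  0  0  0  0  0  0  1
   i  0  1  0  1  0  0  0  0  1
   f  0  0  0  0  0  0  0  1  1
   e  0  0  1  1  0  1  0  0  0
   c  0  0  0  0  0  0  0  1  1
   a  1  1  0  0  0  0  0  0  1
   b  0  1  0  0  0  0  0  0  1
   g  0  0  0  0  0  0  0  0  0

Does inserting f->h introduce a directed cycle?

Adding f→h creates a cycle iff h can already reach f.
Explore from h: no path reaches f. The graph stays acyclic.

No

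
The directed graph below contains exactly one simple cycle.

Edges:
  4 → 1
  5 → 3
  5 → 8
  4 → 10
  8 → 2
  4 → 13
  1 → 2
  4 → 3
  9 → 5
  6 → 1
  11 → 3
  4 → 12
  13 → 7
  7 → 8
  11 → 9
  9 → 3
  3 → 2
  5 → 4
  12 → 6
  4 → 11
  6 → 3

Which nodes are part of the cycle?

4, 5, 9, 11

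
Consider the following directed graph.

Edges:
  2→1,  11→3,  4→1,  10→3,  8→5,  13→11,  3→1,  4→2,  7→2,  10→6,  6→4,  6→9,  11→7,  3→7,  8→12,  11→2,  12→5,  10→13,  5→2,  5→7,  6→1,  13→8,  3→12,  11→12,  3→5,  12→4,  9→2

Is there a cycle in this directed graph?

No

DFS with white/gray/black marking, starting from 3:
3 gray
  7 gray
    2 gray
      1 gray
      1 black
    2 black
  7 black
  12 gray
    5 gray
      5→2: 2 black — skip
      5→7: 7 black — skip
    5 black
    4 gray
      4→2: 2 black — skip
      4→1: 1 black — skip
    4 black
  12 black
  3→1: 1 black — skip
  3→5: 5 black — skip
3 black
6 gray
  6→4: 4 black — skip
  9 gray
    9→2: 2 black — skip
  9 black
  6→1: 1 black — skip
6 black
8 gray
  8→5: 5 black — skip
  8→12: 12 black — skip
8 black
10 gray
  13 gray
    11 gray
      11→12: 12 black — skip
      11→2: 2 black — skip
      11→7: 7 black — skip
      11→3: 3 black — skip
    11 black
    13→8: 8 black — skip
  13 black
  10→6: 6 black — skip
  10→3: 3 black — skip
10 black
Every edge goes to a white or black vertex — no back edge, so the graph is acyclic.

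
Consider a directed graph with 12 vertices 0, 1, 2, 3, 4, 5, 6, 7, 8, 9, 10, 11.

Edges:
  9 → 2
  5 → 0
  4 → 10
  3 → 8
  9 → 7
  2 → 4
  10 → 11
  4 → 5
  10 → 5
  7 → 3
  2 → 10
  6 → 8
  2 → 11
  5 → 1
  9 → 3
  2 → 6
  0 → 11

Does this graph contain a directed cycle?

No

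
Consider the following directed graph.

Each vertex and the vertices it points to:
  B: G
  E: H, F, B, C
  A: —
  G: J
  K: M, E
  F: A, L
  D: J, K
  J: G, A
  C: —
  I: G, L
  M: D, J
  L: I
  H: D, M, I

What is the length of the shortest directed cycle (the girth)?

2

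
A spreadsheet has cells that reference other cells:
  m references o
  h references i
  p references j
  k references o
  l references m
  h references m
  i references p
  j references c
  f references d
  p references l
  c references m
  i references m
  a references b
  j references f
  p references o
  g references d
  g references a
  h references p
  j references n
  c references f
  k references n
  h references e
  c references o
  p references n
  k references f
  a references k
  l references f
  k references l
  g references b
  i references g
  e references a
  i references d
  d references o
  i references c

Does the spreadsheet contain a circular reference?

No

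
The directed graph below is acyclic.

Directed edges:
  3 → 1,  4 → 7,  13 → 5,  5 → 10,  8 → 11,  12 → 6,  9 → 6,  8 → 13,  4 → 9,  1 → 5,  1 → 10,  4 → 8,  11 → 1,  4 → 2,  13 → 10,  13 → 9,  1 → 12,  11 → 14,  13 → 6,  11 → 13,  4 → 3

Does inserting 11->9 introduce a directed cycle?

Adding 11→9 creates a cycle iff 9 can already reach 11.
Explore from 9: no path reaches 11. The graph stays acyclic.

No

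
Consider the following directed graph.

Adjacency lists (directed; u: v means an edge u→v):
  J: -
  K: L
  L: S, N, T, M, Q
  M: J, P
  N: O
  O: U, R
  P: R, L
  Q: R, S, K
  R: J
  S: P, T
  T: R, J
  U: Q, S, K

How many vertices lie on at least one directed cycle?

9

A vertex is on a directed cycle iff it belongs to a strongly connected component of size ≥ 2 (or has a self-loop).
The vertices on cycles are {K, L, M, N, O, P, Q, S, U} — 9 in total.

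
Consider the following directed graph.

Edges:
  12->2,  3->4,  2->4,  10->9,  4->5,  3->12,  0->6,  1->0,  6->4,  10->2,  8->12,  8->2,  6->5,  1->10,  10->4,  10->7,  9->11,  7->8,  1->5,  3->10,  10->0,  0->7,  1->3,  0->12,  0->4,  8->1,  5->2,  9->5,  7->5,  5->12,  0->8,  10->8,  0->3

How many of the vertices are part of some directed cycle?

10

A vertex is on a directed cycle iff it belongs to a strongly connected component of size ≥ 2 (or has a self-loop).
The vertices on cycles are {0, 1, 2, 3, 4, 5, 7, 8, 10, 12} — 10 in total.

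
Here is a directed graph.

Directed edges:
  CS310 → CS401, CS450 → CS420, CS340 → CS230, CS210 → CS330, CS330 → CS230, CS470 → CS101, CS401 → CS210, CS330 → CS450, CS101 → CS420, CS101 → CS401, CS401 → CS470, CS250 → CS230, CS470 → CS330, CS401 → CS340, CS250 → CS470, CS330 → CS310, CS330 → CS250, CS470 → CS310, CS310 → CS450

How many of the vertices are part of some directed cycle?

A vertex is on a directed cycle iff it belongs to a strongly connected component of size ≥ 2 (or has a self-loop).
The vertices on cycles are {CS101, CS210, CS250, CS310, CS330, CS401, CS470} — 7 in total.

7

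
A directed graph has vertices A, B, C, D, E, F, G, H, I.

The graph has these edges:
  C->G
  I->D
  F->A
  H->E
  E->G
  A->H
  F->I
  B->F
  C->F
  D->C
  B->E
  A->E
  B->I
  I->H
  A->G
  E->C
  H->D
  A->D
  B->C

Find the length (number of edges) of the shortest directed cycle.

4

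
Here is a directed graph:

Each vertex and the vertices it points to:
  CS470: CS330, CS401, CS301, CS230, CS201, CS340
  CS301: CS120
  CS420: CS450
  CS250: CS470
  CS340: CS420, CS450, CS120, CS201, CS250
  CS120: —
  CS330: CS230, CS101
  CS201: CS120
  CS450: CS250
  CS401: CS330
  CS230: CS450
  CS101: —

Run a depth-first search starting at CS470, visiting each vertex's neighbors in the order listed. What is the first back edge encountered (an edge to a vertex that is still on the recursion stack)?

DFS from CS470 (visiting each vertex's neighbors in the order listed); mark gray on enter, black on exit:
CS470 gray
  CS330 gray
    CS230 gray
      CS450 gray
        CS250 gray
          CS250→CS470: CS470 is gray → back edge
First back edge: CS250 → CS470.

CS250→CS470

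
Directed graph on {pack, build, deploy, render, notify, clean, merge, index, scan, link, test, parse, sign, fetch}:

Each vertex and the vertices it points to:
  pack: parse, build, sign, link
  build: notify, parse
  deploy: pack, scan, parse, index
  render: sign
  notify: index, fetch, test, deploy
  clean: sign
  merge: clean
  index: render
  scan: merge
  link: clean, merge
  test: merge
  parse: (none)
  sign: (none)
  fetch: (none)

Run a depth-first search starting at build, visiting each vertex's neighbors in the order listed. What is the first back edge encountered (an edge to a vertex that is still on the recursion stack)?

DFS from build (visiting each vertex's neighbors in the order listed); mark gray on enter, black on exit:
build gray
  notify gray
    index gray
      render gray
        sign gray
        sign black
      render black
    index black
    fetch gray
    fetch black
    test gray
      merge gray
        clean gray
          clean→sign: sign black — skip
        clean black
      merge black
    test black
    deploy gray
      pack gray
        parse gray
        parse black
        pack→build: build is gray → back edge
First back edge: pack → build.

pack→build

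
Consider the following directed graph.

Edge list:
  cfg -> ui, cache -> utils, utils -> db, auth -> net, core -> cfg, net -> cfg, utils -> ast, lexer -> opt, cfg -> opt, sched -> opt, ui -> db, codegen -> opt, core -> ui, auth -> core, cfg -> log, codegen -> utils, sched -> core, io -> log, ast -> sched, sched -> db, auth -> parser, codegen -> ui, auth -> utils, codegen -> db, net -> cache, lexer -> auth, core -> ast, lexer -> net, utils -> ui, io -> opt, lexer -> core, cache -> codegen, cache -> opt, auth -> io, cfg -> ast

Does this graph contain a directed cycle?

Yes

DFS with white/gray/black marking, starting from utils:
utils gray
  ui gray
    db gray
    db black
  ui black
  utils→db: db black — skip
  ast gray
    sched gray
      sched→db: db black — skip
      core gray
        core→ui: ui black — skip
        cfg gray
          opt gray
          opt black
          log gray
          log black
          cfg→ast: ast is gray → back edge
Back edge found, so a cycle exists: ast → sched → core → cfg → ast.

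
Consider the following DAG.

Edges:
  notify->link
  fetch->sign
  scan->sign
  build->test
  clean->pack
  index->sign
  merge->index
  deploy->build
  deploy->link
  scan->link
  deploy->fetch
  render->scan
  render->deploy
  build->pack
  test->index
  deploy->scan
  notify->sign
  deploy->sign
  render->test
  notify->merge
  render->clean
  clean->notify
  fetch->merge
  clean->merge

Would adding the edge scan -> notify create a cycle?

Adding scan→notify creates a cycle iff notify can already reach scan.
Explore from notify: no path reaches scan. The graph stays acyclic.

No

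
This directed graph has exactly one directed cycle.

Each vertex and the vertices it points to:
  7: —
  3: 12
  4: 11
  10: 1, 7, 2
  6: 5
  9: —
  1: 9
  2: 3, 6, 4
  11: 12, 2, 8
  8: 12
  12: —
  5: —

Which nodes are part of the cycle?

DFS with gray/black marking from 2:
2 gray
  3 gray
    12 gray
    12 black
  3 black
  6 gray
    5 gray
    5 black
  6 black
  4 gray
    11 gray
      11→12: 12 black — skip
      11→2: 2 is gray → back edge
Back edge closes the cycle 2 → 4 → 11 → 2; its vertices are {2, 4, 11}.

2, 4, 11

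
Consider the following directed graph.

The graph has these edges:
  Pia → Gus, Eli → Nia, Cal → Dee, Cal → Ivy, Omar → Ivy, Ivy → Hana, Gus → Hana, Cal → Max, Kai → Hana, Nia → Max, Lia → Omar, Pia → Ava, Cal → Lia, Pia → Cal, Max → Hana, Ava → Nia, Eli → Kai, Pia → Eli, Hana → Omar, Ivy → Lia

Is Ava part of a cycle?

No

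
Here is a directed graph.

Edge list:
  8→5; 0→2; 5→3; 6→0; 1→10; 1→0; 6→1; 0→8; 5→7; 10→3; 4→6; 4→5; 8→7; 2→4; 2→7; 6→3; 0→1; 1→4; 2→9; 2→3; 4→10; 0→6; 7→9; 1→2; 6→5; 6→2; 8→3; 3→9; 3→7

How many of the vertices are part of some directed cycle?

A vertex is on a directed cycle iff it belongs to a strongly connected component of size ≥ 2 (or has a self-loop).
The vertices on cycles are {0, 1, 2, 4, 6} — 5 in total.

5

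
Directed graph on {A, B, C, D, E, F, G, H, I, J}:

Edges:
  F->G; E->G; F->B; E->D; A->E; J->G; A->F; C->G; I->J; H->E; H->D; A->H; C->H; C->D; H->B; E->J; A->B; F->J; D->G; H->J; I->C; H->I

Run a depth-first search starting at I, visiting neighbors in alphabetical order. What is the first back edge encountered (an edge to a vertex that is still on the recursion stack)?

H→I

DFS from I (visiting neighbors in alphabetical order); mark gray on enter, black on exit:
I gray
  C gray
    D gray
      G gray
      G black
    D black
    C→G: G black — skip
    H gray
      B gray
      B black
      H→D: D black — skip
      E gray
        E→D: D black — skip
        E→G: G black — skip
        J gray
          J→G: G black — skip
        J black
      E black
      H→I: I is gray → back edge
First back edge: H → I.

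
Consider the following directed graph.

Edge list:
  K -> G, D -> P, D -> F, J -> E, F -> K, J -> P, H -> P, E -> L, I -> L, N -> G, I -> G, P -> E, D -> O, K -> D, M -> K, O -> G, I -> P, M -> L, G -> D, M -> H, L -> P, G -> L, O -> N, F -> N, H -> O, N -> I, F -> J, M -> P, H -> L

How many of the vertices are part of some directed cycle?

10

A vertex is on a directed cycle iff it belongs to a strongly connected component of size ≥ 2 (or has a self-loop).
The vertices on cycles are {D, E, F, G, I, K, L, N, O, P} — 10 in total.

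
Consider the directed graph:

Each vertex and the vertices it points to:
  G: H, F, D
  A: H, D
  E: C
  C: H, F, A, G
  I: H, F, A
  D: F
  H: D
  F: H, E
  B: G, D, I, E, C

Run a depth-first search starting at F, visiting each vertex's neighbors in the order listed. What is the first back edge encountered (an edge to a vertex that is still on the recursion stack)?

D->F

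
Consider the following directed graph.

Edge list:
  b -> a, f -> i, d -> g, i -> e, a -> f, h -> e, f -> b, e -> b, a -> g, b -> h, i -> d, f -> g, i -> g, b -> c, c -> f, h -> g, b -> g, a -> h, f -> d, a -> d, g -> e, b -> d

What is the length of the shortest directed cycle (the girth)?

3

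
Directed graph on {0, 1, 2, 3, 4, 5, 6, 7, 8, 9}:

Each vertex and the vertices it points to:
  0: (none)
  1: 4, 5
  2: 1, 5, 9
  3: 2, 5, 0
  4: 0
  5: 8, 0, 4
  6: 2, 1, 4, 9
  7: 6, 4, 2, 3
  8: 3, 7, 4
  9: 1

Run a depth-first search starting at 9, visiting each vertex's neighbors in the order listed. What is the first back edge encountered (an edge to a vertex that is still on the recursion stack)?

DFS from 9 (visiting each vertex's neighbors in the order listed); mark gray on enter, black on exit:
9 gray
  1 gray
    4 gray
      0 gray
      0 black
    4 black
    5 gray
      8 gray
        3 gray
          2 gray
            2→1: 1 is gray → back edge
First back edge: 2 → 1.

2->1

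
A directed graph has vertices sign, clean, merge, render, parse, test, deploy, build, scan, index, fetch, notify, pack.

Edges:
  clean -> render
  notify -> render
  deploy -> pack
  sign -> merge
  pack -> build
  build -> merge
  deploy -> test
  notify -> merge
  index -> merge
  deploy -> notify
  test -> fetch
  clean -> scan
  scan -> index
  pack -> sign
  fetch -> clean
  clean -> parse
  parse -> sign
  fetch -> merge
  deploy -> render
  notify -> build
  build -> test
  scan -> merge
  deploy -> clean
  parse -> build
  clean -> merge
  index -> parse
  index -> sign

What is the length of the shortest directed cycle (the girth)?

5

For each vertex v, BFS finds the shortest path from v back to v.
The shortest such closed walk is clean → parse → build → test → fetch → clean, length 5.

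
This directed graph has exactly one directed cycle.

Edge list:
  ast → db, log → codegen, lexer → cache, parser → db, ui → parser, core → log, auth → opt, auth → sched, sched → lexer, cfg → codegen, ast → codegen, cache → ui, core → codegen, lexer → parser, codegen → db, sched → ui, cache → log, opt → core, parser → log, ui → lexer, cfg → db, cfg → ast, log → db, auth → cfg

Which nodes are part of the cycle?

ui, cache, lexer

DFS with gray/black marking from lexer:
lexer gray
  cache gray
    log gray
      db gray
      db black
      codegen gray
        codegen→db: db black — skip
      codegen black
    log black
    ui gray
      ui→lexer: lexer is gray → back edge
Back edge closes the cycle lexer → cache → ui → lexer; its vertices are {ui, cache, lexer}.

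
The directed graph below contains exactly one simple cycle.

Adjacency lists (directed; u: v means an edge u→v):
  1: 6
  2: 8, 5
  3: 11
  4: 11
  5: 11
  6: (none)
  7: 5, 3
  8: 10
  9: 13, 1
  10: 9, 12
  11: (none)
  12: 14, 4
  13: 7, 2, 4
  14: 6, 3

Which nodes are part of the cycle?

2, 8, 9, 10, 13

DFS with gray/black marking from 10:
10 gray
  9 gray
    13 gray
      7 gray
        5 gray
          11 gray
          11 black
        5 black
        3 gray
          3→11: 11 black — skip
        3 black
      7 black
      2 gray
        8 gray
          8→10: 10 is gray → back edge
Back edge closes the cycle 10 → 9 → 13 → 2 → 8 → 10; its vertices are {2, 8, 9, 10, 13}.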